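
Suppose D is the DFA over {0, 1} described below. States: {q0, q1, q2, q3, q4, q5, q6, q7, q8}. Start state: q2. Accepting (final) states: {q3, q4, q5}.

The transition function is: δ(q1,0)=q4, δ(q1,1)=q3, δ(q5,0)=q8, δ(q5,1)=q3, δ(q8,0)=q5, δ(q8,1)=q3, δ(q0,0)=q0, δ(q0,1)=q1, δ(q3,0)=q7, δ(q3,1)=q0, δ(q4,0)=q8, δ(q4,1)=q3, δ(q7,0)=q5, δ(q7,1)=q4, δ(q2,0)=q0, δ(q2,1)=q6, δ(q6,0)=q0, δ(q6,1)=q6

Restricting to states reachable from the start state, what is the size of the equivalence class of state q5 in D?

2

All states are reachable from the start state.
P0 = {q3,q4,q5} | {q0,q1,q2,q6,q7,q8}.
On input 1, block {q3,q4,q5} splits into {q4,q5} and {q3}.
Split {q0,q1,q2,q6,q7,q8} by δ(·,0) → {q0,q2,q6} and {q1,q7,q8}.
On input 1, block {q0,q2,q6} splits into {q2,q6} and {q0}.
Refine {q1,q7,q8} on symbol 1: members go to different blocks, giving {q1,q8} and {q7}.
The partition is now stable with 6 blocks: {q4,q5} | {q2,q6} | {q3} | {q1,q8} | {q0} | {q7}.
The equivalence class containing q5 is {q4,q5}, of size 2.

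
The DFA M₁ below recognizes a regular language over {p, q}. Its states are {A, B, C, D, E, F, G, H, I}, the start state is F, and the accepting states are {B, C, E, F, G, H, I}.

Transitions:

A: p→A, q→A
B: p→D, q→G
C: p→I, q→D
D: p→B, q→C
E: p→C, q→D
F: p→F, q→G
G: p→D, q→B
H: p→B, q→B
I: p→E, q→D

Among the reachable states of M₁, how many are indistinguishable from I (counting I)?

3

First remove the unreachable states {A,H}; 7 states remain.
P0 = {B,C,E,F,G,I} | {D}.
Split {B,C,E,F,G,I} by δ(·,p) → {C,E,F,I} and {B,G}.
On input q, block {C,E,F,I} splits into {C,E,I} and {F}.
No further refinement is possible. Final partition (4 blocks): {C,E,I} | {D} | {B,G} | {F}.
State I belongs to the block {C,E,I}, which has 3 states.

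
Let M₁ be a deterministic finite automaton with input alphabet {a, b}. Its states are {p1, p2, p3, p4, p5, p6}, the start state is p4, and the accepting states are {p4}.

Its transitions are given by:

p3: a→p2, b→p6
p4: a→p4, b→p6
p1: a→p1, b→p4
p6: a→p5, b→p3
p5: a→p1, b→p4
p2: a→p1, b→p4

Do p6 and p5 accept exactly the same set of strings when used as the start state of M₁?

Start with accepting vs non-accepting: {p4} | {p1,p2,p3,p5,p6}.
Refine {p1,p2,p3,p5,p6} on symbol b: members go to different blocks, giving {p1,p2,p5} and {p3,p6}.
No further refinement is possible. Final partition (3 blocks): {p4} | {p1,p2,p5} | {p3,p6}.
p6 and p5 end up in different blocks, so they are distinguishable. For instance, the string 'b' is accepted from only p5.

No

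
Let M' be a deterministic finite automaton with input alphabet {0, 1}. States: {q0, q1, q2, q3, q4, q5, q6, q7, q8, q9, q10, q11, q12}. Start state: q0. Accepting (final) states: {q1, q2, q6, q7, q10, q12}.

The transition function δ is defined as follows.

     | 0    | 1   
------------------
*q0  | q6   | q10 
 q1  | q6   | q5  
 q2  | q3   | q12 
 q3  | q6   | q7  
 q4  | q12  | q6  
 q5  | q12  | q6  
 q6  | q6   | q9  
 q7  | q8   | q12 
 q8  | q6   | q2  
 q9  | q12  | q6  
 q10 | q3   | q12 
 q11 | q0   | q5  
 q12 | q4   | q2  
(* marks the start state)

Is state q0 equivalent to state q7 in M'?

No

States {q1,q5,q11} cannot be reached from the start state, so discard them.
Start with accepting vs non-accepting: {q2,q6,q7,q10,q12} | {q0,q3,q4,q8,q9}.
Refine {q2,q6,q7,q10,q12} on symbol 0: members go to different blocks, giving {q2,q7,q10,q12} and {q6}.
Split {q0,q3,q4,q8,q9} by δ(·,0) → {q0,q3,q8} and {q4,q9}.
On input 0, block {q2,q7,q10,q12} splits into {q2,q7,q10} and {q12}.
The partition is now stable with 5 blocks: {q2,q7,q10} | {q0,q3,q8} | {q6} | {q4,q9} | {q12}.
q0 and q7 end up in different blocks, so they are distinguishable. For instance, the string 'ε' is accepted from only q7.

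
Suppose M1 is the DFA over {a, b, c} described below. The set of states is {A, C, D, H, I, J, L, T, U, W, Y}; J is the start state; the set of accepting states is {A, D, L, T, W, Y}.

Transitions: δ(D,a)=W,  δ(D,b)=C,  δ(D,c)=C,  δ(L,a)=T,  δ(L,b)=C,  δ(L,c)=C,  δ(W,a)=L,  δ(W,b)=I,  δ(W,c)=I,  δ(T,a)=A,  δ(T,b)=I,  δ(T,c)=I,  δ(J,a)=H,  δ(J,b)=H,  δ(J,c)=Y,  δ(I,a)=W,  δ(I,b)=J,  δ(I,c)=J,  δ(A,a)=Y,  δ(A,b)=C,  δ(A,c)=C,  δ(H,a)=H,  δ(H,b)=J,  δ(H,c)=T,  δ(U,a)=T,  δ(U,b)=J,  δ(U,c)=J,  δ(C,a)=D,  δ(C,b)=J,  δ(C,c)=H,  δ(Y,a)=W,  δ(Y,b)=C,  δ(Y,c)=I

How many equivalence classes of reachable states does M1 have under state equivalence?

Reachable states from the start: {A,C,D,H,I,J,L,T,W,Y}. Unreachable: {U} — drop them.
Initial partition by acceptance: {A,D,L,T,W,Y} | {C,H,I,J}.
Split {C,H,I,J} by δ(·,a) → {C,I} and {H,J}.
Stable partition: {A,D,L,T,W,Y} | {C,I} | {H,J} — 3 equivalence classes.

3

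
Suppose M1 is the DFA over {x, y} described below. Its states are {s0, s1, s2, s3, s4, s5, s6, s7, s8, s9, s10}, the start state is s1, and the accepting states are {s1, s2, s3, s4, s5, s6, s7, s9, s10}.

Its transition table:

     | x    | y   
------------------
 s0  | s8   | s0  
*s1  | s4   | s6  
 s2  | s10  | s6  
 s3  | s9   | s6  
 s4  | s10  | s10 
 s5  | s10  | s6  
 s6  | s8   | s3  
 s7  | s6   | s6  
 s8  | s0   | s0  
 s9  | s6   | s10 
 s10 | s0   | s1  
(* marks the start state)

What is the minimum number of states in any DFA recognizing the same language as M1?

First remove the unreachable states {s2,s5,s7}; 8 states remain.
Initial partition by acceptance: {s1,s3,s4,s6,s9,s10} | {s0,s8}.
On input x, block {s1,s3,s4,s6,s9,s10} splits into {s1,s3,s4,s9} and {s6,s10}.
Refine {s1,s3,s4,s9} on symbol x: members go to different blocks, giving {s1,s3} and {s4,s9}.
Stable partition: {s1,s3} | {s0,s8} | {s6,s10} | {s4,s9} — 4 equivalence classes.

4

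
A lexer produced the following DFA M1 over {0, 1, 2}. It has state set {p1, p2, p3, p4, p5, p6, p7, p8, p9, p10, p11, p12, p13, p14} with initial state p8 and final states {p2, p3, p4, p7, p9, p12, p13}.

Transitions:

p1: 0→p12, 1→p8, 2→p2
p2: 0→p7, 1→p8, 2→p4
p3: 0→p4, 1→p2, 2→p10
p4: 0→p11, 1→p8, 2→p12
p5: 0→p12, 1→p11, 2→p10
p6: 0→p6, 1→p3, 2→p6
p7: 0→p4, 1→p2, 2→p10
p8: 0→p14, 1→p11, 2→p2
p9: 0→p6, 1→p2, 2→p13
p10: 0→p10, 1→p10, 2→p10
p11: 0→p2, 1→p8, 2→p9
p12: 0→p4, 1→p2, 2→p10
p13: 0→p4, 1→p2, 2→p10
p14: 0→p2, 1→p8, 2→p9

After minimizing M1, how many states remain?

Reachable states from the start: {p2,p3,p4,p6,p7,p8,p9,p10,p11,p12,p13,p14}. Unreachable: {p1,p5} — drop them.
Initial partition by acceptance: {p2,p3,p4,p7,p9,p12,p13} | {p6,p8,p10,p11,p14}.
Split {p2,p3,p4,p7,p9,p12,p13} by δ(·,0) → {p2,p3,p7,p12,p13} and {p4,p9}.
Refine {p2,p3,p7,p12,p13} on symbol 0: members go to different blocks, giving {p3,p7,p12,p13} and {p2}.
On input 0, block {p6,p8,p10,p11,p14} splits into {p6,p8,p10} and {p11,p14}.
On input 0, block {p6,p8,p10} splits into {p6,p10} and {p8}.
Refine {p6,p10} on symbol 1: members go to different blocks, giving {p6} and {p10}.
Split {p4,p9} by δ(·,0) → {p4} and {p9}.
The partition is now stable with 8 blocks: {p3,p7,p12,p13} | {p6} | {p4} | {p2} | {p11,p14} | {p8} | {p10} | {p9}.

8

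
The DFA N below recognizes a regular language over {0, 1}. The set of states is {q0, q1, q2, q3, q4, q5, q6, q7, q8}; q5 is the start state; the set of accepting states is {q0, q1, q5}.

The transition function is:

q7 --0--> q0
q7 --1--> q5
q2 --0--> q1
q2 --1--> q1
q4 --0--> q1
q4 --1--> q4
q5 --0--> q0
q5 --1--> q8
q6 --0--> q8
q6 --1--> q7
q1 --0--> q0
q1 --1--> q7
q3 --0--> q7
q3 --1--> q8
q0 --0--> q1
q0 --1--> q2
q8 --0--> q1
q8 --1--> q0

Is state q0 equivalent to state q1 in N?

First remove the unreachable states {q3,q4,q6}; 6 states remain.
P0 = {q0,q1,q5} | {q2,q7,q8}.
Stable partition: {q0,q1,q5} | {q2,q7,q8} — 2 equivalence classes.
q0 and q1 lie in the same block of the stable partition, so they are equivalent — no string distinguishes them.

Yes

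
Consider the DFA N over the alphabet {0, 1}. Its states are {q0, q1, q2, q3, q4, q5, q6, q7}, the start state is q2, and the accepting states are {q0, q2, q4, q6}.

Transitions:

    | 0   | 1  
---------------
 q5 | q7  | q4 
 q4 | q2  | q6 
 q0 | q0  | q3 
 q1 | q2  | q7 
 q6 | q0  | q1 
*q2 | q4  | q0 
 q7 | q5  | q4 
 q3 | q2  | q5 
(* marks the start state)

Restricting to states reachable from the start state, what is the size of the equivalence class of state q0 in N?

Initial partition by acceptance: {q0,q2,q4,q6} | {q1,q3,q5,q7}.
Split {q0,q2,q4,q6} by δ(·,1) → {q0,q6} and {q2,q4}.
Refine {q1,q3,q5,q7} on symbol 0: members go to different blocks, giving {q1,q3} and {q5,q7}.
The partition is now stable with 4 blocks: {q0,q6} | {q1,q3} | {q2,q4} | {q5,q7}.
State q0 belongs to the block {q0,q6}, which has 2 states.

2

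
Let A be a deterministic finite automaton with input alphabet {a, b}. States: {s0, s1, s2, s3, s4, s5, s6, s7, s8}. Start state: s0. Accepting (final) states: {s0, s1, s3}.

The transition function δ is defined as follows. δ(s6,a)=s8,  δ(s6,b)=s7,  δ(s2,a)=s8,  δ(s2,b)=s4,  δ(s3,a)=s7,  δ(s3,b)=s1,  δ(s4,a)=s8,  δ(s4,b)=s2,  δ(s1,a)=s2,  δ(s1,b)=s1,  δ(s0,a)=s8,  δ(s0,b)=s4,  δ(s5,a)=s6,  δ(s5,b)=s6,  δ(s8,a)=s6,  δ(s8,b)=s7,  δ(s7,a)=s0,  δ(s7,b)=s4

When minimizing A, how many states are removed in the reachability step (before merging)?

BFS from s0 reaches {s0, s2, s4, s6, s7, s8}; the 3 state(s) s1, s3, s5 are never visited.

3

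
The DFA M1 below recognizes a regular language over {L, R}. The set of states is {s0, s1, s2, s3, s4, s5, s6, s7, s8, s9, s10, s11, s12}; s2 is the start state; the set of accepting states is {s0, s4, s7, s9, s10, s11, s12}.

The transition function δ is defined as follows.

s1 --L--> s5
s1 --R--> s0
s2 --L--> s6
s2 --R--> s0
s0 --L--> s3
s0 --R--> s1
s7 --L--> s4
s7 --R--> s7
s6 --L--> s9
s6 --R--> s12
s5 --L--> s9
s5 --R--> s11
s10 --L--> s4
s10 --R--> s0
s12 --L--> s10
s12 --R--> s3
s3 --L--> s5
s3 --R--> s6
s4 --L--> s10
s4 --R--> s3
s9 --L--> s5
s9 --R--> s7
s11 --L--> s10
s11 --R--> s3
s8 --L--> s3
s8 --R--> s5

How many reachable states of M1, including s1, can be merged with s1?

2

States {s8} cannot be reached from the start state, so discard them.
Initial partition by acceptance: {s0,s4,s7,s9,s10,s11,s12} | {s1,s2,s3,s5,s6}.
On input L, block {s0,s4,s7,s9,s10,s11,s12} splits into {s4,s7,s10,s11,s12} and {s0,s9}.
Refine {s4,s7,s10,s11,s12} on symbol R: members go to different blocks, giving {s4,s11,s12} and {s7} and {s10}.
Split {s1,s2,s3,s5,s6} by δ(·,L) → {s1,s2,s3} and {s5,s6}.
Refine {s1,s2,s3} on symbol R: members go to different blocks, giving {s1,s2} and {s3}.
Refine {s0,s9} on symbol L: members go to different blocks, giving {s0} and {s9}.
Stable partition: {s4,s11,s12} | {s1,s2} | {s0} | {s7} | {s10} | {s5,s6} | {s3} | {s9} — 8 equivalence classes.
State s1 belongs to the block {s1,s2}, which has 2 states.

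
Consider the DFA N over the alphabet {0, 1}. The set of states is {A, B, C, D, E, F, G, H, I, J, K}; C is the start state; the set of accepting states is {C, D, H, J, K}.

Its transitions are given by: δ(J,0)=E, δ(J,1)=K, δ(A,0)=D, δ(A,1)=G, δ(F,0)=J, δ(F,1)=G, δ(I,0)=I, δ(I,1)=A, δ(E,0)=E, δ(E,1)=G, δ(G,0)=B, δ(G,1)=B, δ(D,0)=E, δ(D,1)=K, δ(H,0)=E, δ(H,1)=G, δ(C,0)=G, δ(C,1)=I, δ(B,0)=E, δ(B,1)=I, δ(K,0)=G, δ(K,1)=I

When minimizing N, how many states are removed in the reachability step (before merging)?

Starting at C and following transitions, the reachable set is {A, B, C, D, E, G, I, K}. That leaves F, H, J unreachable — 3 in total.

3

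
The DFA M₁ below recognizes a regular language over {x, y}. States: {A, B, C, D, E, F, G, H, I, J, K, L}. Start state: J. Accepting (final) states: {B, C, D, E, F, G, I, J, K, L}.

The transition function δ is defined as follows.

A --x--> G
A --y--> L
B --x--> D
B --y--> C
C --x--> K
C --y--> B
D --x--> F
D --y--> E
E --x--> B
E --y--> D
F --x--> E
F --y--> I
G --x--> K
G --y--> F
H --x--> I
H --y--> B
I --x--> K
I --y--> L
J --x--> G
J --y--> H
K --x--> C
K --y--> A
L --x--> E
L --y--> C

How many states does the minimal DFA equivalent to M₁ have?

5

P0 = {B,C,D,E,F,G,I,J,K,L} | {A,H}.
Split {B,C,D,E,F,G,I,J,K,L} by δ(·,y) → {B,C,D,E,F,G,I,L} and {J,K}.
Refine {B,C,D,E,F,G,I,L} on symbol x: members go to different blocks, giving {B,D,E,F,L} and {C,G,I}.
Refine {B,D,E,F,L} on symbol y: members go to different blocks, giving {B,F,L} and {D,E}.
No further refinement is possible. Final partition (5 blocks): {B,F,L} | {A,H} | {J,K} | {C,G,I} | {D,E}.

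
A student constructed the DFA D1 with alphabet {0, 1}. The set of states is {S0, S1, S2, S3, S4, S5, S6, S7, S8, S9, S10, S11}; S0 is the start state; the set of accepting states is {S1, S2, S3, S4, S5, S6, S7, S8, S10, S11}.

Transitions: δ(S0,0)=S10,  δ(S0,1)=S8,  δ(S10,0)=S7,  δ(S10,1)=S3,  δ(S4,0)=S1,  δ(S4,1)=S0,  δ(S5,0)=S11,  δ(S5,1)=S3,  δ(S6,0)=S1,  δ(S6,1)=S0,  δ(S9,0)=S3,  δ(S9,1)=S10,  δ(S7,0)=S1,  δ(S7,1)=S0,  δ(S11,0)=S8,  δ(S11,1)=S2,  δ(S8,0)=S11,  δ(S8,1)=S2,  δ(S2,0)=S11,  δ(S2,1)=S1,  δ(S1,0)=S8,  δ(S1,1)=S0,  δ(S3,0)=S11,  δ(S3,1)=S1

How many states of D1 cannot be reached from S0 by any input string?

4

Starting at S0 and following transitions, the reachable set is {S0, S1, S2, S3, S7, S8, S10, S11}. That leaves S4, S5, S6, S9 unreachable — 4 in total.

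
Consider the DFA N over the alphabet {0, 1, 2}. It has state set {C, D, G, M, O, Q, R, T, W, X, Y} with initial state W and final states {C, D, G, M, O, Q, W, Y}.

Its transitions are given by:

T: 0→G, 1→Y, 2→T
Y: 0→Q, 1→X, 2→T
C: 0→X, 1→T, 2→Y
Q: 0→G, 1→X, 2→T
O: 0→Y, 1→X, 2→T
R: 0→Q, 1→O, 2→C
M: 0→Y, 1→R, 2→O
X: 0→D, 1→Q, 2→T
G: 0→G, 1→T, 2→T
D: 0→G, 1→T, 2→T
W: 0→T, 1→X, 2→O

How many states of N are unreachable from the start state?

Starting at W and following transitions, the reachable set is {D, G, O, Q, T, W, X, Y}. That leaves C, M, R unreachable — 3 in total.

3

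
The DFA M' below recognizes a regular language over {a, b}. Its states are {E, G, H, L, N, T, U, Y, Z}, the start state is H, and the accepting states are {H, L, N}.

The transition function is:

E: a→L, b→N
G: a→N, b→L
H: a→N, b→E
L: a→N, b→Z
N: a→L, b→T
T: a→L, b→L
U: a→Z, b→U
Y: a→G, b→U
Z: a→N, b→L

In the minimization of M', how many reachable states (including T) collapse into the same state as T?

States {G,U,Y} cannot be reached from the start state, so discard them.
P0 = {H,L,N} | {E,T,Z}.
Stable partition: {H,L,N} | {E,T,Z} — 2 equivalence classes.
State T belongs to the block {E,T,Z}, which has 3 states.

3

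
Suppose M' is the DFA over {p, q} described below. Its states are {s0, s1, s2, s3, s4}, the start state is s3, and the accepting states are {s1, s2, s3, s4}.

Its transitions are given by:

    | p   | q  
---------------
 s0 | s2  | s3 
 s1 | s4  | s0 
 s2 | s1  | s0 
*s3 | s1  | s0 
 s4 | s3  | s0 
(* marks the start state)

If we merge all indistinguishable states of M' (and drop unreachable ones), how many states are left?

2

P0 = {s1,s2,s3,s4} | {s0}.
Stable partition: {s1,s2,s3,s4} | {s0} — 2 equivalence classes.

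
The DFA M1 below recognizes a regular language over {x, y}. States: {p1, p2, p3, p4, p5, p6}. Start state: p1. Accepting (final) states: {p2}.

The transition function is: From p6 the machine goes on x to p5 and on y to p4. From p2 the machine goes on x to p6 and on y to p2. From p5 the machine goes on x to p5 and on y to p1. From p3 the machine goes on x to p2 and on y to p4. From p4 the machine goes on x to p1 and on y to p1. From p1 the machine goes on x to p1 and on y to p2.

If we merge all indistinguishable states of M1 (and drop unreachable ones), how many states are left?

5

First remove the unreachable states {p3}; 5 states remain.
Start with accepting vs non-accepting: {p2} | {p1,p4,p5,p6}.
On input y, block {p1,p4,p5,p6} splits into {p4,p5,p6} and {p1}.
On input x, block {p4,p5,p6} splits into {p5,p6} and {p4}.
Split {p5,p6} by δ(·,y) → {p5} and {p6}.
No further refinement is possible. Final partition (5 blocks): {p2} | {p5} | {p1} | {p4} | {p6}.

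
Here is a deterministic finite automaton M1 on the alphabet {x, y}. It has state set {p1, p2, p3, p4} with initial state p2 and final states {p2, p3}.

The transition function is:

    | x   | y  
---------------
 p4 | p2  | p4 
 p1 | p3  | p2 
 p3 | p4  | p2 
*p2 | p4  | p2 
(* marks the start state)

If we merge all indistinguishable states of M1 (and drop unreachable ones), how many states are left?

Reachable states from the start: {p2,p4}. Unreachable: {p1,p3} — drop them.
Start with accepting vs non-accepting: {p2} | {p4}.
Stable partition: {p2} | {p4} — 2 equivalence classes.

2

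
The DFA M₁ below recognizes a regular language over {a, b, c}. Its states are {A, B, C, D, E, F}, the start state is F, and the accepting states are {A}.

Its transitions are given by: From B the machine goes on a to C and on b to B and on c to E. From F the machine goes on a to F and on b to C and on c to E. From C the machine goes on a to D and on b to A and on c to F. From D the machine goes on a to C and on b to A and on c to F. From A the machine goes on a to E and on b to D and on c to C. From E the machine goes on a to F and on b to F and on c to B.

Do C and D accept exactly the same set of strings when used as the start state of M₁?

Initial partition by acceptance: {A} | {B,C,D,E,F}.
On input b, block {B,C,D,E,F} splits into {B,E,F} and {C,D}.
Refine {B,E,F} on symbol a: members go to different blocks, giving {E,F} and {B}.
On input b, block {E,F} splits into {E} and {F}.
The partition is now stable with 5 blocks: {A} | {E} | {C,D} | {B} | {F}.
C and D lie in the same block of the stable partition, so they are equivalent — no string distinguishes them.

Yes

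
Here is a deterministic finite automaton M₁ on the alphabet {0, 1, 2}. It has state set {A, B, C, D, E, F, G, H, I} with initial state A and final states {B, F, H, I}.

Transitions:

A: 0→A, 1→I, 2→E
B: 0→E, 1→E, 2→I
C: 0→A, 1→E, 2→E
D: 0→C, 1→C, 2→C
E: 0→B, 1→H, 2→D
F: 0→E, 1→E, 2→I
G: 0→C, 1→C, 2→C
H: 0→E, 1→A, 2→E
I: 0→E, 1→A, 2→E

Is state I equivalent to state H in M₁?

First remove the unreachable states {F,G}; 7 states remain.
Initial partition by acceptance: {B,H,I} | {A,C,D,E}.
Split {B,H,I} by δ(·,2) → {H,I} and {B}.
Split {A,C,D,E} by δ(·,0) → {A,C,D} and {E}.
On input 1, block {A,C,D} splits into {A} and {C} and {D}.
Stable partition: {H,I} | {A} | {B} | {E} | {C} | {D} — 6 equivalence classes.
I and H lie in the same block of the stable partition, so they are equivalent — no string distinguishes them.

Yes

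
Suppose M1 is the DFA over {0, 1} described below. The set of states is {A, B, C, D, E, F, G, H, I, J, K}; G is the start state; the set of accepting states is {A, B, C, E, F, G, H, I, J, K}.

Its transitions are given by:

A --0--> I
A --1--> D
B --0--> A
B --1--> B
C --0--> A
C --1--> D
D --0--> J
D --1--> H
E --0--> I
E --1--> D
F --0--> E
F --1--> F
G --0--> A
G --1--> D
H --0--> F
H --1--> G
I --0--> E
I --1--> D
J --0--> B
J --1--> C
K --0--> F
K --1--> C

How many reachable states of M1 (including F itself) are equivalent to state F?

First remove the unreachable states {K}; 10 states remain.
Start with accepting vs non-accepting: {A,B,C,E,F,G,H,I,J} | {D}.
Split {A,B,C,E,F,G,H,I,J} by δ(·,1) → {A,C,E,G,I} and {B,F,H,J}.
Refine {B,F,H,J} on symbol 0: members go to different blocks, giving {B,F} and {H,J}.
The partition is now stable with 4 blocks: {A,C,E,G,I} | {D} | {B,F} | {H,J}.
The equivalence class containing F is {B,F}, of size 2.

2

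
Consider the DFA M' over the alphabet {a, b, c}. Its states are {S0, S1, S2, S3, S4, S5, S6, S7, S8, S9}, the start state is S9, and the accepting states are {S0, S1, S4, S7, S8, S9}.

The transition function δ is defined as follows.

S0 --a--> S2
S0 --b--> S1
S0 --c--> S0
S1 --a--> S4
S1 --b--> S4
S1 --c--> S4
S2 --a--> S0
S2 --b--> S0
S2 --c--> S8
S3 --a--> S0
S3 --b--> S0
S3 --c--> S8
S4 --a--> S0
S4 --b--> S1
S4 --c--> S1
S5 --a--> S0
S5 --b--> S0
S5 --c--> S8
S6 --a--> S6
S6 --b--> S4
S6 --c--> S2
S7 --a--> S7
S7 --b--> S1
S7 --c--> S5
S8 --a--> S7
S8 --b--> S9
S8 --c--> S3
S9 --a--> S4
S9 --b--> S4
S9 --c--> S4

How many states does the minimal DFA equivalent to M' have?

5

States {S6} cannot be reached from the start state, so discard them.
P0 = {S0,S1,S4,S7,S8,S9} | {S2,S3,S5}.
On input a, block {S0,S1,S4,S7,S8,S9} splits into {S1,S4,S7,S8,S9} and {S0}.
Split {S1,S4,S7,S8,S9} by δ(·,a) → {S1,S7,S8,S9} and {S4}.
On input a, block {S1,S7,S8,S9} splits into {S1,S9} and {S7,S8}.
The partition is now stable with 5 blocks: {S1,S9} | {S2,S3,S5} | {S0} | {S4} | {S7,S8}.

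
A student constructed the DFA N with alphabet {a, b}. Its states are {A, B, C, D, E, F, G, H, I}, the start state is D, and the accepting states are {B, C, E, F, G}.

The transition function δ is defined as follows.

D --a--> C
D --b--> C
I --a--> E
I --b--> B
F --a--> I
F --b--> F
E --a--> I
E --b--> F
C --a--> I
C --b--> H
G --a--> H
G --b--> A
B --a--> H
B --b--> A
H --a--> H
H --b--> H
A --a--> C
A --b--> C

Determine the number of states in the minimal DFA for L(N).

6

Reachable states from the start: {A,B,C,D,E,F,H,I}. Unreachable: {G} — drop them.
Initial partition by acceptance: {B,C,E,F} | {A,D,H,I}.
Split {B,C,E,F} by δ(·,b) → {B,C} and {E,F}.
On input a, block {A,D,H,I} splits into {A,D} and {H} and {I}.
Refine {B,C} on symbol a: members go to different blocks, giving {B} and {C}.
Stable partition: {B} | {A,D} | {E,F} | {H} | {I} | {C} — 6 equivalence classes.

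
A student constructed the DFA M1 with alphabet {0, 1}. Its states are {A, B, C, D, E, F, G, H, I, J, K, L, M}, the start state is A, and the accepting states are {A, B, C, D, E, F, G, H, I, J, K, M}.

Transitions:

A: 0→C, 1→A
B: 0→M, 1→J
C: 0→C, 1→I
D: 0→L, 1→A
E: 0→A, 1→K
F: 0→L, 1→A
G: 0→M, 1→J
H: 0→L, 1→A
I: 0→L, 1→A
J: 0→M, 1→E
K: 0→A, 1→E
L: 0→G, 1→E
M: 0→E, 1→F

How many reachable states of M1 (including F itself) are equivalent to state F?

States {B,D,H} cannot be reached from the start state, so discard them.
P0 = {A,C,E,F,G,I,J,K,M} | {L}.
On input 0, block {A,C,E,F,G,I,J,K,M} splits into {A,C,E,G,J,K,M} and {F,I}.
On input 1, block {A,C,E,G,J,K,M} splits into {A,E,G,J,K} and {C,M}.
Split {A,E,G,J,K} by δ(·,0) → {A,G,J} and {E,K}.
On input 1, block {A,G,J} splits into {A,G} and {J}.
Refine {A,G} on symbol 1: members go to different blocks, giving {A} and {G}.
Split {C,M} by δ(·,0) → {C} and {M}.
Stable partition: {A} | {L} | {F,I} | {C} | {E,K} | {J} | {G} | {M} — 8 equivalence classes.
The equivalence class containing F is {F,I}, of size 2.

2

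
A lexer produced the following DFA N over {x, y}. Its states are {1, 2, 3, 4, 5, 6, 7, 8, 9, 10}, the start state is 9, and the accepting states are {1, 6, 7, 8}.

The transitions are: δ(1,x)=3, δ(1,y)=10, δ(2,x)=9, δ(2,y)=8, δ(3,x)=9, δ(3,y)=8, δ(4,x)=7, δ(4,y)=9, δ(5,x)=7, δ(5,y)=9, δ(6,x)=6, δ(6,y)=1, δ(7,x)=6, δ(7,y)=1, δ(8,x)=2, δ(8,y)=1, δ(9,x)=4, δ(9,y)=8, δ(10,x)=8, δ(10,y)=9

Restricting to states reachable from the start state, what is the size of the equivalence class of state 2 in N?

First remove the unreachable states {5}; 9 states remain.
Initial partition by acceptance: {1,6,7,8} | {2,3,4,9,10}.
On input x, block {1,6,7,8} splits into {1,8} and {6,7}.
Split {1,8} by δ(·,y) → {1} and {8}.
Refine {2,3,4,9,10} on symbol x: members go to different blocks, giving {2,3,9} and {4} and {10}.
Refine {2,3,9} on symbol x: members go to different blocks, giving {2,3} and {9}.
No further refinement is possible. Final partition (7 blocks): {1} | {2,3} | {6,7} | {8} | {4} | {10} | {9}.
State 2 belongs to the block {2,3}, which has 2 states.

2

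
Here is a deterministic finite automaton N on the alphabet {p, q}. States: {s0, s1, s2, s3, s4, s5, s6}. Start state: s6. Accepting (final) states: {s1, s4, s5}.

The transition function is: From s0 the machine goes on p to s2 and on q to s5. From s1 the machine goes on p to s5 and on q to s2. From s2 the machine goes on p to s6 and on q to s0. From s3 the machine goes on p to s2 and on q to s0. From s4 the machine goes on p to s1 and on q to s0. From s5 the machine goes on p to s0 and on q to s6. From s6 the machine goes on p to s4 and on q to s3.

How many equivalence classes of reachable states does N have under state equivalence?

All states are reachable from the start state.
Initial partition by acceptance: {s1,s4,s5} | {s0,s2,s3,s6}.
On input p, block {s1,s4,s5} splits into {s1,s4} and {s5}.
On input p, block {s1,s4} splits into {s1} and {s4}.
On input p, block {s0,s2,s3,s6} splits into {s0,s2,s3} and {s6}.
Refine {s0,s2,s3} on symbol p: members go to different blocks, giving {s0,s3} and {s2}.
Split {s0,s3} by δ(·,q) → {s0} and {s3}.
Stable partition: {s1} | {s0} | {s5} | {s4} | {s6} | {s2} | {s3} — 7 equivalence classes.

7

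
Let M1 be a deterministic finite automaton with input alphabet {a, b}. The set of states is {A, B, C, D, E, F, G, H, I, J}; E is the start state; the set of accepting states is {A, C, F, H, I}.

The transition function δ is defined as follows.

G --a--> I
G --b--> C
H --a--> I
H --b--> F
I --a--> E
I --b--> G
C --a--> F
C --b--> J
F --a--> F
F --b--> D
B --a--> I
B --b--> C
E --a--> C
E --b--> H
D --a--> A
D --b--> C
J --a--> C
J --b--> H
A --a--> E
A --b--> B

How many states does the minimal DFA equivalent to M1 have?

Every state is reachable, so we keep all 10.
Start with accepting vs non-accepting: {A,C,F,H,I} | {B,D,E,G,J}.
Refine {A,C,F,H,I} on symbol a: members go to different blocks, giving {C,F,H} and {A,I}.
On input a, block {C,F,H} splits into {C,F} and {H}.
Split {B,D,E,G,J} by δ(·,a) → {B,D,G} and {E,J}.
On input b, block {C,F} splits into {C} and {F}.
Stable partition: {C} | {B,D,G} | {A,I} | {H} | {E,J} | {F} — 6 equivalence classes.

6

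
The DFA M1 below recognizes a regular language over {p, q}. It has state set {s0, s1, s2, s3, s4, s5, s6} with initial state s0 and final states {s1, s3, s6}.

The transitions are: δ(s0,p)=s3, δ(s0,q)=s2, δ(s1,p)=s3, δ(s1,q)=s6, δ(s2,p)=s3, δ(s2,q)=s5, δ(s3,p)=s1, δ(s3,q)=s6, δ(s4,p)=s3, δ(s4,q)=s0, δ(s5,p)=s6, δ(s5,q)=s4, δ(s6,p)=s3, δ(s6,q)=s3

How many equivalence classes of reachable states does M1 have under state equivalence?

Initial partition by acceptance: {s1,s3,s6} | {s0,s2,s4,s5}.
No further refinement is possible. Final partition (2 blocks): {s1,s3,s6} | {s0,s2,s4,s5}.

2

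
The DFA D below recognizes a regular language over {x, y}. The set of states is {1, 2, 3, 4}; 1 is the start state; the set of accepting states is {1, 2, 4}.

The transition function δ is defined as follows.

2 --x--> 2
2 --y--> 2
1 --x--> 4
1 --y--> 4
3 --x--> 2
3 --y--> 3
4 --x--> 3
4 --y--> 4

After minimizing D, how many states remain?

Initial partition by acceptance: {1,2,4} | {3}.
On input x, block {1,2,4} splits into {1,2} and {4}.
Split {1,2} by δ(·,x) → {1} and {2}.
No further refinement is possible. Final partition (4 blocks): {1} | {3} | {4} | {2}.

4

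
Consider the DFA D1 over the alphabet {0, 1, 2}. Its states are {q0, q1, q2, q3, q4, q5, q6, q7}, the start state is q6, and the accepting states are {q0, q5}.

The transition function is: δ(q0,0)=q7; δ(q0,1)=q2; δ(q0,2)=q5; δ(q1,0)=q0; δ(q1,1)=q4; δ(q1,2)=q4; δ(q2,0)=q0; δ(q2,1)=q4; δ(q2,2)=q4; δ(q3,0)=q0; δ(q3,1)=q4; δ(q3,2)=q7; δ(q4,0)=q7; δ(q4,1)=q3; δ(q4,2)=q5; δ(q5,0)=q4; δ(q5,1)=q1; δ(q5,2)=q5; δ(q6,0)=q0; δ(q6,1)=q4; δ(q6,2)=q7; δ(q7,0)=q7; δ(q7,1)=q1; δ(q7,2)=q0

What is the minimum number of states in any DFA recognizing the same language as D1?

All states are reachable from the start state.
Initial partition by acceptance: {q0,q5} | {q1,q2,q3,q4,q6,q7}.
On input 0, block {q1,q2,q3,q4,q6,q7} splits into {q1,q2,q3,q6} and {q4,q7}.
No further refinement is possible. Final partition (3 blocks): {q0,q5} | {q1,q2,q3,q6} | {q4,q7}.

3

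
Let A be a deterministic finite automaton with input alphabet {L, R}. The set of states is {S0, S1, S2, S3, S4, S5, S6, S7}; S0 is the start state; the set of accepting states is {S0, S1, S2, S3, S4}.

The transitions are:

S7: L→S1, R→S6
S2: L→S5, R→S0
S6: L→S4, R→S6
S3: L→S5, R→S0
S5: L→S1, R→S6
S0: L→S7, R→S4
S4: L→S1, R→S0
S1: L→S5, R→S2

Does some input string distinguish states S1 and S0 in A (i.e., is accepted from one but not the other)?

Yes

First remove the unreachable states {S3}; 7 states remain.
P0 = {S0,S1,S2,S4} | {S5,S6,S7}.
On input L, block {S0,S1,S2,S4} splits into {S0,S1,S2} and {S4}.
Refine {S0,S1,S2} on symbol R: members go to different blocks, giving {S1,S2} and {S0}.
Refine {S1,S2} on symbol R: members go to different blocks, giving {S1} and {S2}.
On input L, block {S5,S6,S7} splits into {S5,S7} and {S6}.
Stable partition: {S1} | {S5,S7} | {S4} | {S0} | {S2} | {S6} — 6 equivalence classes.
S1 and S0 end up in different blocks, so they are distinguishable. For instance, the string 'RL' is accepted from only S0.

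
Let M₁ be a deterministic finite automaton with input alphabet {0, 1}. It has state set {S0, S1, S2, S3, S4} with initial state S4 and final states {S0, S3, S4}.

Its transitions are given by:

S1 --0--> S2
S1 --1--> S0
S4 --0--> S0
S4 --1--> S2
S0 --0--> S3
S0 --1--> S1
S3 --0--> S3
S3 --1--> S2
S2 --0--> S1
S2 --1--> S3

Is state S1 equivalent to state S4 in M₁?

No

Every state is reachable, so we keep all 5.
Initial partition by acceptance: {S0,S3,S4} | {S1,S2}.
Stable partition: {S0,S3,S4} | {S1,S2} — 2 equivalence classes.
S1 and S4 end up in different blocks, so they are distinguishable. For instance, the string 'ε' is accepted from only S4.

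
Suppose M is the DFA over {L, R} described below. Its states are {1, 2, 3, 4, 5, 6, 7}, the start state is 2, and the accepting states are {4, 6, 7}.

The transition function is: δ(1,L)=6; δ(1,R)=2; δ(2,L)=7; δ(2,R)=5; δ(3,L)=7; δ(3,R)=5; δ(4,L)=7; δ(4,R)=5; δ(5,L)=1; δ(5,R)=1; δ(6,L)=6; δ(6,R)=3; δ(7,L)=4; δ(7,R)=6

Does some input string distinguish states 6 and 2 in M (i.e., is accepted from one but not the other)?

Initial partition by acceptance: {4,6,7} | {1,2,3,5}.
On input R, block {4,6,7} splits into {4,6} and {7}.
Refine {4,6} on symbol L: members go to different blocks, giving {4} and {6}.
Split {1,2,3,5} by δ(·,L) → {2,3} and {1} and {5}.
Stable partition: {4} | {2,3} | {7} | {6} | {1} | {5} — 6 equivalence classes.
6 and 2 end up in different blocks, so they are distinguishable. For instance, the string 'ε' is accepted from only 6.

Yes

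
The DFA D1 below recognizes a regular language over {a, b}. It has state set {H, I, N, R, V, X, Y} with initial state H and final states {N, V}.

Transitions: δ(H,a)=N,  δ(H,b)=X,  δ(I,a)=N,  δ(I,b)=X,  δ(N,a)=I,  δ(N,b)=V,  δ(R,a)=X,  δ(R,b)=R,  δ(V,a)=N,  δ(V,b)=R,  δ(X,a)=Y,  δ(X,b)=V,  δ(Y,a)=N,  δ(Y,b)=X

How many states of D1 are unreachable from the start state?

A breadth-first search from the start state visits every state.

0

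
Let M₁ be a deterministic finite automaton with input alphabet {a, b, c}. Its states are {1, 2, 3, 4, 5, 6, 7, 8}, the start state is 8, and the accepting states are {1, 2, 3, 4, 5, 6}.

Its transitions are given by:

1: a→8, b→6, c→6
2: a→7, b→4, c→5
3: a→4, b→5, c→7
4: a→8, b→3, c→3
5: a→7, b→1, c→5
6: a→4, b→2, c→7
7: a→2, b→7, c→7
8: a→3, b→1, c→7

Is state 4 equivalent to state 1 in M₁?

All states are reachable from the start state.
Start with accepting vs non-accepting: {1,2,3,4,5,6} | {7,8}.
Split {1,2,3,4,5,6} by δ(·,a) → {1,2,4,5} and {3,6}.
Split {1,2,4,5} by δ(·,b) → {1,4} and {2,5}.
Split {7,8} by δ(·,a) → {7} and {8}.
Stable partition: {1,4} | {7} | {3,6} | {2,5} | {8} — 5 equivalence classes.
4 and 1 lie in the same block of the stable partition, so they are equivalent — no string distinguishes them.

Yes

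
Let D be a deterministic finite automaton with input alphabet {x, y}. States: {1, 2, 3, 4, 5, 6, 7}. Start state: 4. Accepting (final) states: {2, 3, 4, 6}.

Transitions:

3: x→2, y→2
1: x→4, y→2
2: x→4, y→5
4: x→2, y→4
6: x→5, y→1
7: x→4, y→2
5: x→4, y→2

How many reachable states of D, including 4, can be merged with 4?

First remove the unreachable states {1,3,6,7}; 3 states remain.
Initial partition by acceptance: {2,4} | {5}.
On input y, block {2,4} splits into {2} and {4}.
No further refinement is possible. Final partition (3 blocks): {2} | {5} | {4}.
State 4 belongs to the block {4}, which has 1 states.

1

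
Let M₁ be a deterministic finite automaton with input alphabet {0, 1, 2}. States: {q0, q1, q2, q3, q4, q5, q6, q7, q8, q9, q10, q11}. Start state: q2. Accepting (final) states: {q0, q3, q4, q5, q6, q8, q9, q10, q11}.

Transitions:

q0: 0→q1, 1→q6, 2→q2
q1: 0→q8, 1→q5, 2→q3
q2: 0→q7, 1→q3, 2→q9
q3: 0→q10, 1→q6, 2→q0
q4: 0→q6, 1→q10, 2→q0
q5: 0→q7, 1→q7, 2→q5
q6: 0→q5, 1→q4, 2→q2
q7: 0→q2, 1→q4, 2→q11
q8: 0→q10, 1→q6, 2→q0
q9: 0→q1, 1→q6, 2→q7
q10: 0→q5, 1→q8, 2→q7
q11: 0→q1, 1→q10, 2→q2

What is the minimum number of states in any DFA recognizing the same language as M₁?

6

P0 = {q0,q3,q4,q5,q6,q8,q9,q10,q11} | {q1,q2,q7}.
On input 0, block {q0,q3,q4,q5,q6,q8,q9,q10,q11} splits into {q3,q4,q6,q8,q10} and {q0,q5,q9,q11}.
Refine {q3,q4,q6,q8,q10} on symbol 0: members go to different blocks, giving {q3,q4,q8} and {q6,q10}.
Split {q1,q2,q7} by δ(·,0) → {q2,q7} and {q1}.
Refine {q0,q5,q9,q11} on symbol 0: members go to different blocks, giving {q0,q9,q11} and {q5}.
No further refinement is possible. Final partition (6 blocks): {q3,q4,q8} | {q2,q7} | {q0,q9,q11} | {q6,q10} | {q1} | {q5}.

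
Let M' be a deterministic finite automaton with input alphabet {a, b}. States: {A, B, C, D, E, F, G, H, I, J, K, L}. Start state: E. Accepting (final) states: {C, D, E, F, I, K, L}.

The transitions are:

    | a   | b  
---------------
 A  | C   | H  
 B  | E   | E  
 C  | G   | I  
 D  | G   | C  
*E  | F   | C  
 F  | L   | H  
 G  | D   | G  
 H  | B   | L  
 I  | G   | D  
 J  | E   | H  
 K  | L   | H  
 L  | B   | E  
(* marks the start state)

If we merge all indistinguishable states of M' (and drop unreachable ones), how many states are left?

7

Reachable states from the start: {B,C,D,E,F,G,H,I,L}. Unreachable: {A,J,K} — drop them.
Initial partition by acceptance: {C,D,E,F,I,L} | {B,G,H}.
On input a, block {C,D,E,F,I,L} splits into {C,D,I,L} and {E,F}.
Split {C,D,I,L} by δ(·,b) → {C,D,I} and {L}.
On input a, block {B,G,H} splits into {B} and {G} and {H}.
Split {E,F} by δ(·,a) → {E} and {F}.
Stable partition: {C,D,I} | {B} | {E} | {L} | {G} | {H} | {F} — 7 equivalence classes.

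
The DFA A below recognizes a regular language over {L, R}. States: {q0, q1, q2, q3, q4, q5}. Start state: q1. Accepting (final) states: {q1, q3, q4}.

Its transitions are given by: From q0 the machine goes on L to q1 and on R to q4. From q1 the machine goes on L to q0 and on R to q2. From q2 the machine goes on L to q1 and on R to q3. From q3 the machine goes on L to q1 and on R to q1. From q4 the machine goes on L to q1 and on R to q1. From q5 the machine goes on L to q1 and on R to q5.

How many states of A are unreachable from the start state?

Starting at q1 and following transitions, the reachable set is {q0, q1, q2, q3, q4}. That leaves q5 unreachable — 1 in total.

1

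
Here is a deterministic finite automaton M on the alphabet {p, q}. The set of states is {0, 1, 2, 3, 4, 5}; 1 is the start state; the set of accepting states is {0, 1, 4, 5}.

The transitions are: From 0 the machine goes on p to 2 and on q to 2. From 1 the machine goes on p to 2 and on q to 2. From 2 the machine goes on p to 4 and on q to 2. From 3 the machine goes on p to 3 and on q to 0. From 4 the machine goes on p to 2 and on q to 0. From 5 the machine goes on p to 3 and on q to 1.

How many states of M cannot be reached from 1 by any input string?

2

No path from 1 leads to 3, 5; the other 4 states are all reachable.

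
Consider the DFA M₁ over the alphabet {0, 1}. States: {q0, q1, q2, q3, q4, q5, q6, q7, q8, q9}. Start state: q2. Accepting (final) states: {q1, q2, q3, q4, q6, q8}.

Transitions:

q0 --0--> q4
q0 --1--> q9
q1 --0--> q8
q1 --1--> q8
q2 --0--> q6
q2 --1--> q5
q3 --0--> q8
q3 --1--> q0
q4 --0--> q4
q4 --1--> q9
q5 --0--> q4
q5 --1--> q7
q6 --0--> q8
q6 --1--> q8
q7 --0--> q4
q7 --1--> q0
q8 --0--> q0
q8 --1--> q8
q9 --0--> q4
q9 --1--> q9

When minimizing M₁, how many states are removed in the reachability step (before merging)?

Starting at q2 and following transitions, the reachable set is {q0, q2, q4, q5, q6, q7, q8, q9}. That leaves q1, q3 unreachable — 2 in total.

2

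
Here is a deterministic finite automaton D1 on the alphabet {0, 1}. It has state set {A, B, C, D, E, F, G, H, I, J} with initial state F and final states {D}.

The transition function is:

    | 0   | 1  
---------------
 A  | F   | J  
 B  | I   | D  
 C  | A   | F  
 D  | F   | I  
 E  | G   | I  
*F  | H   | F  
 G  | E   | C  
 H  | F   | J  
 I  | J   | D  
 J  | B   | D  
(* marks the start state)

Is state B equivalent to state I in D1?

Yes

First remove the unreachable states {A,C,E,G}; 6 states remain.
Start with accepting vs non-accepting: {D} | {B,F,H,I,J}.
On input 1, block {B,F,H,I,J} splits into {B,I,J} and {F,H}.
On input 1, block {F,H} splits into {F} and {H}.
The partition is now stable with 4 blocks: {D} | {B,I,J} | {F} | {H}.
B and I lie in the same block of the stable partition, so they are equivalent — no string distinguishes them.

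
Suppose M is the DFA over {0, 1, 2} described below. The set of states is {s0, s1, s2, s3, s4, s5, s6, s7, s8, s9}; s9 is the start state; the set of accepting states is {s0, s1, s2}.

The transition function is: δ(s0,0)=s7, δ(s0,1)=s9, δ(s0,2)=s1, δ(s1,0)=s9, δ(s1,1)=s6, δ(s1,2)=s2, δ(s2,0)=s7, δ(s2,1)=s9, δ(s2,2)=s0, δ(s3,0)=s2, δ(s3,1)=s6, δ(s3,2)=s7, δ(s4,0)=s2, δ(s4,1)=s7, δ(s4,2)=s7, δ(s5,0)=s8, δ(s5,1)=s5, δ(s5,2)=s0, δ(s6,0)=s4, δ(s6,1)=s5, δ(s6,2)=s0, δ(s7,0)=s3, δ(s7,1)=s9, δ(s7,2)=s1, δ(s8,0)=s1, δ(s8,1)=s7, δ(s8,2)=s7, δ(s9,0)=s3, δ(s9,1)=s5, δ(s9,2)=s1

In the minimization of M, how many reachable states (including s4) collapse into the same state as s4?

Initial partition by acceptance: {s0,s1,s2} | {s3,s4,s5,s6,s7,s8,s9}.
On input 0, block {s3,s4,s5,s6,s7,s8,s9} splits into {s5,s6,s7,s9} and {s3,s4,s8}.
No further refinement is possible. Final partition (3 blocks): {s0,s1,s2} | {s5,s6,s7,s9} | {s3,s4,s8}.
State s4 belongs to the block {s3,s4,s8}, which has 3 states.

3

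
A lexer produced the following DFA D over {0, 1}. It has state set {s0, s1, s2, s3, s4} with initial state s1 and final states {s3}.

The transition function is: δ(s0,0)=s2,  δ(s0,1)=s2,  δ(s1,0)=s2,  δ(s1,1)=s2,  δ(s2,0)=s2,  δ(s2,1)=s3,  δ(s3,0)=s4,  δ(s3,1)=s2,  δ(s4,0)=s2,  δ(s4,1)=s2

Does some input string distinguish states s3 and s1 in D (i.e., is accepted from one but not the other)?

Yes

Reachable states from the start: {s1,s2,s3,s4}. Unreachable: {s0} — drop them.
Start with accepting vs non-accepting: {s3} | {s1,s2,s4}.
Refine {s1,s2,s4} on symbol 1: members go to different blocks, giving {s1,s4} and {s2}.
Stable partition: {s3} | {s1,s4} | {s2} — 3 equivalence classes.
s3 and s1 end up in different blocks, so they are distinguishable. For instance, the string 'ε' is accepted from only s3.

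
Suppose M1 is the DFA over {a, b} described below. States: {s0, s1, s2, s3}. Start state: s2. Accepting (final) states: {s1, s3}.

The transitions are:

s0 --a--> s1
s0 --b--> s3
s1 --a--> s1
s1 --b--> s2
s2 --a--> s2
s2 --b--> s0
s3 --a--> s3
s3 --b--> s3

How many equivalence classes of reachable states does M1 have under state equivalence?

All states are reachable from the start state.
P0 = {s1,s3} | {s0,s2}.
Split {s1,s3} by δ(·,b) → {s1} and {s3}.
On input a, block {s0,s2} splits into {s0} and {s2}.
Stable partition: {s1} | {s0} | {s3} | {s2} — 4 equivalence classes.

4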